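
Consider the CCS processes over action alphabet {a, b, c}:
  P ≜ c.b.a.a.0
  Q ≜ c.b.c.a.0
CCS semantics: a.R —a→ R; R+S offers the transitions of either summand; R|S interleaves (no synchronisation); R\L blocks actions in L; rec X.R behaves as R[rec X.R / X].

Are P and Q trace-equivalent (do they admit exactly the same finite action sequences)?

trace-distinct — witness ⟨cba⟩

LTS(P): 5 reachable states
  u0 = c.b.a.a.0 has moves --c--▸ u1
  u1 = b.a.a.0 has moves --b--▸ u2
  u2 = a.a.0 has moves --a--▸ u3
  u3 = a.0 has moves --a--▸ u4
  u4 = 0 has moves ∅
LTS(Q): 5 reachable states
  v0 = c.b.c.a.0 has moves --c--▸ v1
  v1 = b.c.a.0 has moves --b--▸ v2
  v2 = c.a.0 has moves --c--▸ v3
  v3 = a.0 has moves --a--▸ v4
  v4 = 0 has moves ∅
Executing cba from P (initial set {u0}):
  [1] c ⇒ {u1}
  [2] b ⇒ {u2}
  [3] a ⇒ {u3}
  — P admits the full trace.
Executing cba from Q (initial set {v0}):
  [1] c ⇒ {v1}
  [2] b ⇒ {v2}
  [3] a ⇒ ∅ (Q stuck)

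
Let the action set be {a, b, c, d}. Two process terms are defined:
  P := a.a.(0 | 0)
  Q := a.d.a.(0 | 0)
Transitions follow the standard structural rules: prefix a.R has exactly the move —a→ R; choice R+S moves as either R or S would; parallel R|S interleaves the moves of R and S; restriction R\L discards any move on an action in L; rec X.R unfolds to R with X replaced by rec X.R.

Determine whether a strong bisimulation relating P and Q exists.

LTS(P): 3 reachable states
  u0 = a.a.(0 | 0) has moves -a-> u1
  u1 = a.(0 | 0) has moves -a-> u2
  u2 = 0 | 0 has moves deadlocked
LTS(Q): 4 reachable states
  v0 = a.d.a.(0 | 0) has moves -a-> v1
  v1 = d.a.(0 | 0) has moves -d-> v2
  v2 = a.(0 | 0) has moves -a-> v3
  v3 = 0 | 0 has moves deadlocked
Coarsest stable partition (strong bisimilarity classes):
  B0 = {u0}
  B1 = {u1, v2}
  B2 = {u2, v3}
  B3 = {v0}
  B4 = {v1}
u0 ∈ B0, v0 ∈ B3 → different blocks

NO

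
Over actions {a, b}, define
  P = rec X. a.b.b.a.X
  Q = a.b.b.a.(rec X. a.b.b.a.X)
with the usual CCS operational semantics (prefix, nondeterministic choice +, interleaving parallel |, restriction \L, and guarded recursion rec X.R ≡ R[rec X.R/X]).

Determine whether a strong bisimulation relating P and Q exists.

P ~ Q

Reachable graph of P (4 states):
  p0 = rec X. a.b.b.a.X :: -a-> p1
  p1 = b.b.a.(rec X. a.b.b.a.X) :: -b-> p2
  p2 = b.a.(rec X. a.b.b.a.X) :: -b-> p3
  p3 = a.(rec X. a.b.b.a.X) :: -a-> p0
Reachable graph of Q (5 states):
  q0 = a.b.b.a.(rec X. a.b.b.a.X) :: -a-> q1
  q1 = b.b.a.(rec X. a.b.b.a.X) :: -b-> q2
  q2 = b.a.(rec X. a.b.b.a.X) :: -b-> q3
  q3 = a.(rec X. a.b.b.a.X) :: -a-> q4
  q4 = rec X. a.b.b.a.X :: -a-> q1
Bisimilarity quotient blocks:
  B0 = {p0, q0, q4}
  B1 = {p1, q1}
  B2 = {p2, q2}
  B3 = {p3, q3}
p0 ∈ B0, q0 ∈ B0 → same block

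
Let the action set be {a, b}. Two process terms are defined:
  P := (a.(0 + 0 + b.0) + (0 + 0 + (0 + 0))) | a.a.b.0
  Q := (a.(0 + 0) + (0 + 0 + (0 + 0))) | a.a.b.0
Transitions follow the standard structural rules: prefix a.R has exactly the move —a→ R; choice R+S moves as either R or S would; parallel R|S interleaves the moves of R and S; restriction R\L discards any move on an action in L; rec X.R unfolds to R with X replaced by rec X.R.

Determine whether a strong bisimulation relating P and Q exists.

P ≁ Q

Reachable graph of P (12 states):
  m0 = (a.(0 + 0 + b.0) + (0 + 0 + (0 + 0))) | a.a.b.0 → --a--▸ m1, --a--▸ m2
  m1 = (0 + 0 + b.0) | a.a.b.0 → --a--▸ m3, --b--▸ m4
  m2 = (a.(0 + 0 + b.0) + (0 + 0 + (0 + 0))) | a.b.0 → --a--▸ m3, --a--▸ m5
  m3 = (0 + 0 + b.0) | a.b.0 → --a--▸ m6, --b--▸ m7
  m4 = 0 | a.a.b.0 → --a--▸ m7
  m5 = (a.(0 + 0 + b.0) + (0 + 0 + (0 + 0))) | b.0 → --a--▸ m6, --b--▸ m8
  m6 = (0 + 0 + b.0) | b.0 → --b--▸ m10, --b--▸ m9
  m7 = 0 | a.b.0 → --a--▸ m10
  m8 = (a.(0 + 0 + b.0) + (0 + 0 + (0 + 0))) | 0 → --a--▸ m9
  m9 = (0 + 0 + b.0) | 0 → --b--▸ m11
  m10 = 0 | b.0 → --b--▸ m11
  m11 = 0 | 0 → deadlocked
Reachable graph of Q (8 states):
  n0 = (a.(0 + 0) + (0 + 0 + (0 + 0))) | a.a.b.0 → --a--▸ n1, --a--▸ n2
  n1 = (0 + 0) | a.a.b.0 → --a--▸ n3
  n2 = (a.(0 + 0) + (0 + 0 + (0 + 0))) | a.b.0 → --a--▸ n3, --a--▸ n4
  n3 = (0 + 0) | a.b.0 → --a--▸ n5
  n4 = (a.(0 + 0) + (0 + 0 + (0 + 0))) | b.0 → --a--▸ n5, --b--▸ n6
  n5 = (0 + 0) | b.0 → --b--▸ n7
  n6 = (a.(0 + 0) + (0 + 0 + (0 + 0))) | 0 → --a--▸ n7
  n7 = (0 + 0) | 0 → deadlocked
Bisimilarity quotient blocks:
  B0 = {m0}
  B1 = {m1}
  B2 = {m3, m5}
  B3 = {m6}
  B4 = {m10, m9, n5}
  B5 = {m11, n7}
  B6 = {m7, m8, n3}
  B7 = {m4, n1}
  B8 = {m2}
  B9 = {n0}
  B10 = {n2}
  B11 = {n4}
  B12 = {n6}
m0 ∈ B0, n0 ∈ B9 → different blocks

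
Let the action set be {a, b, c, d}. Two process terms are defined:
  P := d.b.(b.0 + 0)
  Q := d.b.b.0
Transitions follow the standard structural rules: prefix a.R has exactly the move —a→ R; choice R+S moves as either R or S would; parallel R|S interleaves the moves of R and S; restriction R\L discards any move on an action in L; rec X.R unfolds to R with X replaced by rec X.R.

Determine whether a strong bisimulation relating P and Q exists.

YES

LTS(P): 4 reachable states
  p0 = d.b.(b.0 + 0) | ··d··> p1
  p1 = b.(b.0 + 0) | ··b··> p2
  p2 = b.0 + 0 | ··b··> p3
  p3 = 0 | deadlocked
LTS(Q): 4 reachable states
  q0 = d.b.b.0 | ··d··> q1
  q1 = b.b.0 | ··b··> q2
  q2 = b.0 | ··b··> q3
  q3 = 0 | deadlocked
Partition-refinement fixed point:
  B0 = {p0, q0}
  B1 = {p1, q1}
  B2 = {p2, q2}
  B3 = {p3, q3}
p0 ∈ B0, q0 ∈ B0 → same block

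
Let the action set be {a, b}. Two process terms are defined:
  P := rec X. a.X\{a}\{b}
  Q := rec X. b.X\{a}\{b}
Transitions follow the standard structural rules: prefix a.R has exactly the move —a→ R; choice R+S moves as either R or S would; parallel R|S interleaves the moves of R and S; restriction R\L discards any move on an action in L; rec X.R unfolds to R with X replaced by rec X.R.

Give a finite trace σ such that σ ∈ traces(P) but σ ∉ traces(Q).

P's transition system — 2 states:
  m0 = rec X. a.X\{a}\{b} :: =a=> m1
  m1 = (rec X. a.X\{a}\{b})\{a}\{b} :: ·
Q's transition system — 2 states:
  n0 = rec X. b.X\{a}\{b} :: =b=> n1
  n1 = (rec X. b.X\{a}\{b})\{a}\{b} :: ·
Trace ⟨a⟩ through P, begin at {m0}:
  step 1 (a): {m1}
  P completes σ.
Trace ⟨a⟩ through Q, begin at {n0}:
  step 1 (a): ∅ (Q stuck)

a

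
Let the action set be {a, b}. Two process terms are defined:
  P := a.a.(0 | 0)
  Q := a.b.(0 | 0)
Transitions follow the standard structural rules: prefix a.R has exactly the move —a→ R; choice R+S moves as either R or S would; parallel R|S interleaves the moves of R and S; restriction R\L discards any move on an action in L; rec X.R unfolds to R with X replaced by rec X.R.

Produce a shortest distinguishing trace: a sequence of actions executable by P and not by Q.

Reachable graph of P (3 states):
  s0 = a.a.(0 | 0) → —a→ s1
  s1 = a.(0 | 0) → —a→ s2
  s2 = 0 | 0 → ·
Reachable graph of Q (3 states):
  t0 = a.b.(0 | 0) → —a→ t1
  t1 = b.(0 | 0) → —b→ t2
  t2 = 0 | 0 → ·
Trace ⟨aa⟩ through P, begin at {s0}:
  [1] a ⇒ {s1}
  [2] a ⇒ {s2}
  ✓ P
Trace ⟨aa⟩ through Q, begin at {t0}:
  [1] a ⇒ {t1}
  [2] a ⇒ ∅  — Q cannot continue

aa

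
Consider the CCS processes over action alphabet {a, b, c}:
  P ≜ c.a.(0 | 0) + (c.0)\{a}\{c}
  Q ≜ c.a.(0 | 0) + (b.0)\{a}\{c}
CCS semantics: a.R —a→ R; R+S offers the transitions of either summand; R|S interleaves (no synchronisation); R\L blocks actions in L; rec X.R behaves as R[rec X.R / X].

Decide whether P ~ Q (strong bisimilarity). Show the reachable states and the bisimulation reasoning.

P's transition system — 3 states:
  p0 = c.a.(0 | 0) + (c.0)\{a}\{c} | --c--▸ p1
  p1 = a.(0 | 0) | --a--▸ p2
  p2 = 0 | 0 | (no moves)
Q's transition system — 4 states:
  q0 = c.a.(0 | 0) + (b.0)\{a}\{c} | --b--▸ q1, --c--▸ q2
  q1 = 0\{a}\{c} | (no moves)
  q2 = a.(0 | 0) | --a--▸ q3
  q3 = 0 | 0 | (no moves)
Partition-refinement fixed point:
  B0 = {p0}
  B1 = {p1, q2}
  B2 = {p2, q1, q3}
  B3 = {q0}
p0 ∈ B0, q0 ∈ B3 → different blocks

P ≁ Q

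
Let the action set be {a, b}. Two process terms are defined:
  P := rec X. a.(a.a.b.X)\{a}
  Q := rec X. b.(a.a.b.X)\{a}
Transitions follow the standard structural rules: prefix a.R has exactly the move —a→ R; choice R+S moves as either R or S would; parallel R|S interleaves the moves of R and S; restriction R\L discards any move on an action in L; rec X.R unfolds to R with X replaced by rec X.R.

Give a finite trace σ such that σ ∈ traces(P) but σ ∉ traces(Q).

a

Reachable graph of P (2 states):
  s0 = rec X. a.(a.a.b.X)\{a} :: ··a··> s1
  s1 = (a.a.b.(rec X. a.(a.a.b.X)\{a}))\{a} :: deadlocked
Reachable graph of Q (2 states):
  t0 = rec X. b.(a.a.b.X)\{a} :: ··b··> t1
  t1 = (a.a.b.(rec X. b.(a.a.b.X)\{a}))\{a} :: deadlocked
Run σ = ⟨a⟩ on P: start {s0}
  [1] a ⇒ {s1}
  ✓ P
Run σ = ⟨a⟩ on Q: start {t0}
  [1] a ⇒ ∅ (Q stuck)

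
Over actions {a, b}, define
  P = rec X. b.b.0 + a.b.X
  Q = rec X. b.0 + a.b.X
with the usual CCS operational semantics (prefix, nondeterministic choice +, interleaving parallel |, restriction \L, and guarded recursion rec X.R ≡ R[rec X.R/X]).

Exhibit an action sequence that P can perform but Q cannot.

LTS(P): 4 reachable states
  u0 = rec X. b.b.0 + a.b.X has moves -a-> u1, -b-> u2
  u1 = b.(rec X. b.b.0 + a.b.X) has moves -b-> u0
  u2 = b.0 has moves -b-> u3
  u3 = 0 has moves stopped
LTS(Q): 3 reachable states
  v0 = rec X. b.0 + a.b.X has moves -a-> v1, -b-> v2
  v1 = b.(rec X. b.0 + a.b.X) has moves -b-> v0
  v2 = 0 has moves stopped
Run σ = ⟨bb⟩ on P: start {u0}
  step 1 (b): {u2}
  step 2 (b): {u3}
  — P admits the full trace.
Run σ = ⟨bb⟩ on Q: start {v0}
  step 1 (b): {v2}
  step 2 (b): ∅ (Q stuck)

bb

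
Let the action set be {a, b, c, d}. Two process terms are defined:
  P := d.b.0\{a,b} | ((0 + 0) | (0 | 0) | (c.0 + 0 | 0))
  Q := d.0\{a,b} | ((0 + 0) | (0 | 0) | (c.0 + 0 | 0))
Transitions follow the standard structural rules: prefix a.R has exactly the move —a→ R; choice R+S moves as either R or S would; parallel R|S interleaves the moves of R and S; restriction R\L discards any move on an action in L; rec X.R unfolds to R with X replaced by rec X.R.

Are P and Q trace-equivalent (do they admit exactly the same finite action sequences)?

traces(P) ≠ traces(Q) — witness ⟨db⟩

LTS(P): 6 reachable states
  p0 = d.b.0\{a,b} | ((0 + 0) | (0 | 0) | (c.0 + 0 | 0)) :: =c=> p1, =d=> p2
  p1 = d.b.0\{a,b} | ((0 + 0) | (0 | 0) | 0) :: =d=> p3
  p2 = b.0\{a,b} | ((0 + 0) | (0 | 0) | (c.0 + 0 | 0)) :: =b=> p4, =c=> p3
  p3 = b.0\{a,b} | ((0 + 0) | (0 | 0) | 0) :: =b=> p5
  p4 = 0\{a,b} | ((0 + 0) | (0 | 0) | (c.0 + 0 | 0)) :: =c=> p5
  p5 = 0\{a,b} | ((0 + 0) | (0 | 0) | 0) :: stopped
LTS(Q): 4 reachable states
  q0 = d.0\{a,b} | ((0 + 0) | (0 | 0) | (c.0 + 0 | 0)) :: =c=> q1, =d=> q2
  q1 = d.0\{a,b} | ((0 + 0) | (0 | 0) | 0) :: =d=> q3
  q2 = 0\{a,b} | ((0 + 0) | (0 | 0) | (c.0 + 0 | 0)) :: =c=> q3
  q3 = 0\{a,b} | ((0 + 0) | (0 | 0) | 0) :: stopped
Run σ = ⟨db⟩ on P: start {p0}
  after d @ step 1: {p2}
  after b @ step 2: {p4}
  — P admits the full trace.
Run σ = ⟨db⟩ on Q: start {q0}
  after d @ step 1: {q2}
  after b @ step 2: no successor for Q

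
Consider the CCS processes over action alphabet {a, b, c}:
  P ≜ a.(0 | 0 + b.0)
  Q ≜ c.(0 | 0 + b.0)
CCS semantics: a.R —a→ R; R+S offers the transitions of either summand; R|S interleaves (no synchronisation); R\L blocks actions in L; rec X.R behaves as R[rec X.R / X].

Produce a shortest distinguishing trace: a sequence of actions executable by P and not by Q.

P's transition system — 3 states:
  p0 = a.(0 | 0 + b.0) has moves —a→ p1
  p1 = 0 | 0 + b.0 has moves —b→ p2
  p2 = 0 has moves ∅
Q's transition system — 3 states:
  q0 = c.(0 | 0 + b.0) has moves —c→ q1
  q1 = 0 | 0 + b.0 has moves —b→ q2
  q2 = 0 has moves ∅
Executing a from P (initial set {p0}):
  step 1 (a): {p1}
  P completes σ.
Executing a from Q (initial set {q0}):
  step 1 (a): ∅ (Q stuck)

a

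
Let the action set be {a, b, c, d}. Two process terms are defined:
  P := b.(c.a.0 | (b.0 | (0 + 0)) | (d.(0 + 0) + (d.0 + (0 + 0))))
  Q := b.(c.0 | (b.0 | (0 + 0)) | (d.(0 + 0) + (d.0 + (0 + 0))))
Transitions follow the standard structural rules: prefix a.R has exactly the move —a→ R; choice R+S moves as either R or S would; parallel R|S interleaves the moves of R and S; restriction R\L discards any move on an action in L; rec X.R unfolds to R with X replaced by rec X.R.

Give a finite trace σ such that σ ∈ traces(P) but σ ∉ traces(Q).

Reachable graph of P (19 states):
  u0 = b.(c.a.0 | (b.0 | (0 + 0)) | (d.(0 + 0) + (d.0 + (0 + 0)))) has moves -b-> u1
  u1 = c.a.0 | (b.0 | (0 + 0)) | (d.(0 + 0) + (d.0 + (0 + 0))) has moves -b-> u2, -c-> u3, -d-> u4, -d-> u5
  u2 = c.a.0 | (0 | (0 + 0)) | (d.(0 + 0) + (d.0 + (0 + 0))) has moves -c-> u6, -d-> u7, -d-> u8
  u3 = a.0 | (b.0 | (0 + 0)) | (d.(0 + 0) + (d.0 + (0 + 0))) has moves -a-> u9, -b-> u6, -d-> u10, -d-> u11
  u4 = c.a.0 | (b.0 | (0 + 0)) | (0 + 0) has moves -b-> u7, -c-> u10
  u5 = c.a.0 | (b.0 | (0 + 0)) | 0 has moves -b-> u8, -c-> u11
  u6 = a.0 | (0 | (0 + 0)) | (d.(0 + 0) + (d.0 + (0 + 0))) has moves -a-> u12, -d-> u13, -d-> u14
  u7 = c.a.0 | (0 | (0 + 0)) | (0 + 0) has moves -c-> u13
  u8 = c.a.0 | (0 | (0 + 0)) | 0 has moves -c-> u14
  u9 = 0 | (b.0 | (0 + 0)) | (d.(0 + 0) + (d.0 + (0 + 0))) has moves -b-> u12, -d-> u15, -d-> u16
  u10 = a.0 | (b.0 | (0 + 0)) | (0 + 0) has moves -a-> u15, -b-> u13
  u11 = a.0 | (b.0 | (0 + 0)) | 0 has moves -a-> u16, -b-> u14
  u12 = 0 | (0 | (0 + 0)) | (d.(0 + 0) + (d.0 + (0 + 0))) has moves -d-> u17, -d-> u18
  u13 = a.0 | (0 | (0 + 0)) | (0 + 0) has moves -a-> u17
  u14 = a.0 | (0 | (0 + 0)) | 0 has moves -a-> u18
  u15 = 0 | (b.0 | (0 + 0)) | (0 + 0) has moves -b-> u17
  u16 = 0 | (b.0 | (0 + 0)) | 0 has moves -b-> u18
  u17 = 0 | (0 | (0 + 0)) | (0 + 0) has moves ·
  u18 = 0 | (0 | (0 + 0)) | 0 has moves ·
Reachable graph of Q (13 states):
  v0 = b.(c.0 | (b.0 | (0 + 0)) | (d.(0 + 0) + (d.0 + (0 + 0)))) has moves -b-> v1
  v1 = c.0 | (b.0 | (0 + 0)) | (d.(0 + 0) + (d.0 + (0 + 0))) has moves -b-> v2, -c-> v3, -d-> v4, -d-> v5
  v2 = c.0 | (0 | (0 + 0)) | (d.(0 + 0) + (d.0 + (0 + 0))) has moves -c-> v6, -d-> v7, -d-> v8
  v3 = 0 | (b.0 | (0 + 0)) | (d.(0 + 0) + (d.0 + (0 + 0))) has moves -b-> v6, -d-> v10, -d-> v9
  v4 = c.0 | (b.0 | (0 + 0)) | (0 + 0) has moves -b-> v7, -c-> v9
  v5 = c.0 | (b.0 | (0 + 0)) | 0 has moves -b-> v8, -c-> v10
  v6 = 0 | (0 | (0 + 0)) | (d.(0 + 0) + (d.0 + (0 + 0))) has moves -d-> v11, -d-> v12
  v7 = c.0 | (0 | (0 + 0)) | (0 + 0) has moves -c-> v11
  v8 = c.0 | (0 | (0 + 0)) | 0 has moves -c-> v12
  v9 = 0 | (b.0 | (0 + 0)) | (0 + 0) has moves -b-> v11
  v10 = 0 | (b.0 | (0 + 0)) | 0 has moves -b-> v12
  v11 = 0 | (0 | (0 + 0)) | (0 + 0) has moves ·
  v12 = 0 | (0 | (0 + 0)) | 0 has moves ·
Trace ⟨bca⟩ through P, begin at {u0}:
  step 1 (b): {u1}
  step 2 (c): {u3}
  step 3 (a): {u9}
  P completes σ.
Trace ⟨bca⟩ through Q, begin at {v0}:
  step 1 (b): {v1}
  step 2 (c): {v3}
  step 3 (a): no successor for Q

bca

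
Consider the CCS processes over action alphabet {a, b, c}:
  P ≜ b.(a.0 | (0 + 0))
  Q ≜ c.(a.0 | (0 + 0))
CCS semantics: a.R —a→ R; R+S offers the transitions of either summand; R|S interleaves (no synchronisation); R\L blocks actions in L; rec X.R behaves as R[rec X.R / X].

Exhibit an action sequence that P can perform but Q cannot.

LTS(P): 3 reachable states
  m0 = b.(a.0 | (0 + 0)) → -b-> m1
  m1 = a.0 | (0 + 0) → -a-> m2
  m2 = 0 | (0 + 0) → ∅
LTS(Q): 3 reachable states
  n0 = c.(a.0 | (0 + 0)) → -c-> n1
  n1 = a.0 | (0 + 0) → -a-> n2
  n2 = 0 | (0 + 0) → ∅
Trace ⟨b⟩ through P, begin at {m0}:
  step 1 (b): {m1}
  P completes σ.
Trace ⟨b⟩ through Q, begin at {n0}:
  step 1 (b): no successor for Q

b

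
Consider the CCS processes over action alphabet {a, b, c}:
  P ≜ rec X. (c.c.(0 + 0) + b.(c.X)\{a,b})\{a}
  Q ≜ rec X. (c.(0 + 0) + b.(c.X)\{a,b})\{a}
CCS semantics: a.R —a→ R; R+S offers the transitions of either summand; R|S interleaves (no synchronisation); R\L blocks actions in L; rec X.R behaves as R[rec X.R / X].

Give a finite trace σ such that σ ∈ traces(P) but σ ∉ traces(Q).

cc

LTS(P): 7 reachable states
  m0 = rec X. (c.c.(0 + 0) + b.(c.X)\{a,b})\{a} has moves ··b··> m1, ··c··> m2
  m1 = (c.(rec X. (c.c.(0 + 0) + b.(c.X)\{a,b})\{a}))\{a,b}\{a} has moves ··c··> m3
  m2 = (c.(0 + 0))\{a} has moves ··c··> m4
  m3 = (rec X. (c.c.(0 + 0) + b.(c.X)\{a,b})\{a})\{a,b}\{a} has moves ··c··> m5
  m4 = (0 + 0)\{a} has moves ∅
  m5 = (c.(0 + 0))\{a}\{a,b}\{a} has moves ··c··> m6
  m6 = (0 + 0)\{a}\{a,b}\{a} has moves ∅
LTS(Q): 5 reachable states
  n0 = rec X. (c.(0 + 0) + b.(c.X)\{a,b})\{a} has moves ··b··> n1, ··c··> n2
  n1 = (c.(rec X. (c.(0 + 0) + b.(c.X)\{a,b})\{a}))\{a,b}\{a} has moves ··c··> n3
  n2 = (0 + 0)\{a} has moves ∅
  n3 = (rec X. (c.(0 + 0) + b.(c.X)\{a,b})\{a})\{a,b}\{a} has moves ··c··> n4
  n4 = (0 + 0)\{a}\{a,b}\{a} has moves ∅
Trace ⟨cc⟩ through P, begin at {m0}:
  step 1 (c): {m2}
  step 2 (c): {m4}
  — P admits the full trace.
Trace ⟨cc⟩ through Q, begin at {n0}:
  step 1 (c): {n2}
  step 2 (c): ∅ (Q stuck)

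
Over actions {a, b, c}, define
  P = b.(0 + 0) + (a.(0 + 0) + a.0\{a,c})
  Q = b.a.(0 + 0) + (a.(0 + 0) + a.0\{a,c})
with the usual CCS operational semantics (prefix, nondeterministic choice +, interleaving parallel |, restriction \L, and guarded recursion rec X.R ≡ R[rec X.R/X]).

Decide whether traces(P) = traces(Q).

P's transition system — 3 states:
  s0 = b.(0 + 0) + (a.(0 + 0) + a.0\{a,c}) has moves —a→ s1, —a→ s2, —b→ s1
  s1 = 0 + 0 has moves deadlocked
  s2 = 0\{a,c} has moves deadlocked
Q's transition system — 4 states:
  t0 = b.a.(0 + 0) + (a.(0 + 0) + a.0\{a,c}) has moves —a→ t1, —a→ t2, —b→ t3
  t1 = 0 + 0 has moves deadlocked
  t2 = 0\{a,c} has moves deadlocked
  t3 = a.(0 + 0) has moves —a→ t1
Trace ⟨ba⟩ through Q, begin at {t0}:
  step 1 (b): {t3}
  step 2 (a): {t1}
  — Q admits the full trace.
Trace ⟨ba⟩ through P, begin at {s0}:
  step 1 (b): {s1}
  step 2 (a): no successor for P

trace-distinct — witness ⟨ba⟩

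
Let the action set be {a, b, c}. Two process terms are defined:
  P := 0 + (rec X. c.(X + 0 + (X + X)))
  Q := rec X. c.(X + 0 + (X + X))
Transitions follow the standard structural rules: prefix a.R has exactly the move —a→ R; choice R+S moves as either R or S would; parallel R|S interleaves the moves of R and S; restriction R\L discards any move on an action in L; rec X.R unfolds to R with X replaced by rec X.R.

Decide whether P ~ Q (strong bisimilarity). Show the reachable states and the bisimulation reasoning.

bisimilar

Reachable graph of P (2 states):
  u0 = 0 + (rec X. c.(X + 0 + (X + X))) :: --c--▸ u1
  u1 = (rec X. c.(X + 0 + (X + X))) + 0 + ((rec X. c.(X + 0 + (X + X))) + (rec X. c.(X + 0 + (X + X)))) :: --c--▸ u1
Reachable graph of Q (2 states):
  v0 = rec X. c.(X + 0 + (X + X)) :: --c--▸ v1
  v1 = (rec X. c.(X + 0 + (X + X))) + 0 + ((rec X. c.(X + 0 + (X + X))) + (rec X. c.(X + 0 + (X + X)))) :: --c--▸ v1
Bisimilarity quotient blocks:
  B0 = {u0, u1, v0, v1}
u0 ∈ B0, v0 ∈ B0 → same block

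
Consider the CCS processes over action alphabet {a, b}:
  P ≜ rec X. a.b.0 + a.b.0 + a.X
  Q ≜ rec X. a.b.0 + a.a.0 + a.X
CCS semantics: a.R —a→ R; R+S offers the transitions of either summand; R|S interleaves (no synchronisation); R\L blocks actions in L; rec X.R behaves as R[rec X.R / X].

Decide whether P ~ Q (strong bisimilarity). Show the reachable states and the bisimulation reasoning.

LTS(P): 3 reachable states
  u0 = rec X. a.b.0 + a.b.0 + a.X has moves =a=> u0, =a=> u1
  u1 = b.0 has moves =b=> u2
  u2 = 0 has moves (no moves)
LTS(Q): 4 reachable states
  v0 = rec X. a.b.0 + a.a.0 + a.X has moves =a=> v0, =a=> v1, =a=> v2
  v1 = a.0 has moves =a=> v3
  v2 = b.0 has moves =b=> v3
  v3 = 0 has moves (no moves)
Coarsest stable partition (strong bisimilarity classes):
  B0 = {u0}
  B1 = {u1, v2}
  B2 = {u2, v3}
  B3 = {v0}
  B4 = {v1}
u0 ∈ B0, v0 ∈ B3 → different blocks

not bisimilar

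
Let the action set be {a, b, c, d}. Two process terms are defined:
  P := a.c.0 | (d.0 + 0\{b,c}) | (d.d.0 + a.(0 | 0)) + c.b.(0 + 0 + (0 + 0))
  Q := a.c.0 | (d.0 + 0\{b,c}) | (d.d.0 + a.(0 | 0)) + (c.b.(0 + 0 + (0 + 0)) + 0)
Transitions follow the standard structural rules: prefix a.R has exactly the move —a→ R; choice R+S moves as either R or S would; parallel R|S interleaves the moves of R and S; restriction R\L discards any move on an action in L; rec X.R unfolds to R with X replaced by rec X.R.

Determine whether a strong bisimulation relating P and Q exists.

LTS(P): 26 reachable states
  s0 = a.c.0 | (d.0 + 0\{b,c}) | (d.d.0 + a.(0 | 0)) + c.b.(0 + 0 + (0 + 0)) has moves =a=> s1, =a=> s2, =c=> s3, =d=> s4, =d=> s5
  s1 = a.c.0 | (d.0 + 0\{b,c}) | (0 | 0) has moves =a=> s6, =d=> s7
  s2 = c.0 | (d.0 + 0\{b,c}) | (d.d.0 + a.(0 | 0)) has moves =a=> s6, =c=> s8, =d=> s10, =d=> s9
  s3 = b.(0 + 0 + (0 + 0)) has moves =b=> s11
  s4 = a.c.0 | (d.0 + 0\{b,c}) | d.0 has moves =a=> s9, =d=> s12, =d=> s13
  s5 = a.c.0 | 0 | (d.d.0 + a.(0 | 0)) has moves =a=> s10, =a=> s7, =d=> s13
  s6 = c.0 | (d.0 + 0\{b,c}) | (0 | 0) has moves =c=> s14, =d=> s15
  s7 = a.c.0 | 0 | (0 | 0) has moves =a=> s15
  s8 = 0 | (d.0 + 0\{b,c}) | (d.d.0 + a.(0 | 0)) has moves =a=> s14, =d=> s16, =d=> s17
  s9 = c.0 | (d.0 + 0\{b,c}) | d.0 has moves =c=> s16, =d=> s18, =d=> s19
  s10 = c.0 | 0 | (d.d.0 + a.(0 | 0)) has moves =a=> s15, =c=> s17, =d=> s19
  s11 = 0 + 0 + (0 + 0) has moves ·
  s12 = a.c.0 | (d.0 + 0\{b,c}) | 0 has moves =a=> s18, =d=> s20
  s13 = a.c.0 | 0 | d.0 has moves =a=> s19, =d=> s20
  s14 = 0 | (d.0 + 0\{b,c}) | (0 | 0) has moves =d=> s21
  s15 = c.0 | 0 | (0 | 0) has moves =c=> s21
  s16 = 0 | (d.0 + 0\{b,c}) | d.0 has moves =d=> s22, =d=> s23
  s17 = 0 | 0 | (d.d.0 + a.(0 | 0)) has moves =a=> s21, =d=> s23
  s18 = c.0 | (d.0 + 0\{b,c}) | 0 has moves =c=> s22, =d=> s24
  s19 = c.0 | 0 | d.0 has moves =c=> s23, =d=> s24
  s20 = a.c.0 | 0 | 0 has moves =a=> s24
  s21 = 0 | 0 | (0 | 0) has moves ·
  s22 = 0 | (d.0 + 0\{b,c}) | 0 has moves =d=> s25
  s23 = 0 | 0 | d.0 has moves =d=> s25
  s24 = c.0 | 0 | 0 has moves =c=> s25
  s25 = 0 | 0 | 0 has moves ·
LTS(Q): 26 reachable states
  t0 = a.c.0 | (d.0 + 0\{b,c}) | (d.d.0 + a.(0 | 0)) + (c.b.(0 + 0 + (0 + 0)) + 0) has moves =a=> t1, =a=> t2, =c=> t3, =d=> t4, =d=> t5
  t1 = a.c.0 | (d.0 + 0\{b,c}) | (0 | 0) has moves =a=> t6, =d=> t7
  t2 = c.0 | (d.0 + 0\{b,c}) | (d.d.0 + a.(0 | 0)) has moves =a=> t6, =c=> t8, =d=> t10, =d=> t9
  t3 = b.(0 + 0 + (0 + 0)) has moves =b=> t11
  t4 = a.c.0 | (d.0 + 0\{b,c}) | d.0 has moves =a=> t9, =d=> t12, =d=> t13
  t5 = a.c.0 | 0 | (d.d.0 + a.(0 | 0)) has moves =a=> t10, =a=> t7, =d=> t13
  t6 = c.0 | (d.0 + 0\{b,c}) | (0 | 0) has moves =c=> t14, =d=> t15
  t7 = a.c.0 | 0 | (0 | 0) has moves =a=> t15
  t8 = 0 | (d.0 + 0\{b,c}) | (d.d.0 + a.(0 | 0)) has moves =a=> t14, =d=> t16, =d=> t17
  t9 = c.0 | (d.0 + 0\{b,c}) | d.0 has moves =c=> t16, =d=> t18, =d=> t19
  t10 = c.0 | 0 | (d.d.0 + a.(0 | 0)) has moves =a=> t15, =c=> t17, =d=> t19
  t11 = 0 + 0 + (0 + 0) has moves ·
  t12 = a.c.0 | (d.0 + 0\{b,c}) | 0 has moves =a=> t18, =d=> t20
  t13 = a.c.0 | 0 | d.0 has moves =a=> t19, =d=> t20
  t14 = 0 | (d.0 + 0\{b,c}) | (0 | 0) has moves =d=> t21
  t15 = c.0 | 0 | (0 | 0) has moves =c=> t21
  t16 = 0 | (d.0 + 0\{b,c}) | d.0 has moves =d=> t22, =d=> t23
  t17 = 0 | 0 | (d.d.0 + a.(0 | 0)) has moves =a=> t21, =d=> t23
  t18 = c.0 | (d.0 + 0\{b,c}) | 0 has moves =c=> t22, =d=> t24
  t19 = c.0 | 0 | d.0 has moves =c=> t23, =d=> t24
  t20 = a.c.0 | 0 | 0 has moves =a=> t24
  t21 = 0 | 0 | (0 | 0) has moves ·
  t22 = 0 | (d.0 + 0\{b,c}) | 0 has moves =d=> t25
  t23 = 0 | 0 | d.0 has moves =d=> t25
  t24 = c.0 | 0 | 0 has moves =c=> t25
  t25 = 0 | 0 | 0 has moves ·
Partition-refinement fixed point:
  B0 = {s0, t0}
  B1 = {s1, s12, s13, t1, t12, t13}
  B2 = {s20, s7, t20, t7}
  B3 = {s15, s24, t15, t24}
  B4 = {s11, s21, s25, t11, t21, t25}
  B5 = {s18, s19, s6, t18, t19, t6}
  B6 = {s14, s22, s23, t14, t22, t23}
  B7 = {s5, t5}
  B8 = {s10, t10}
  B9 = {s17, t17}
  B10 = {s4, t4}
  B11 = {s9, t9}
  B12 = {s16, t16}
  B13 = {s2, t2}
  B14 = {s8, t8}
  B15 = {s3, t3}
s0 ∈ B0, t0 ∈ B0 → same block

YES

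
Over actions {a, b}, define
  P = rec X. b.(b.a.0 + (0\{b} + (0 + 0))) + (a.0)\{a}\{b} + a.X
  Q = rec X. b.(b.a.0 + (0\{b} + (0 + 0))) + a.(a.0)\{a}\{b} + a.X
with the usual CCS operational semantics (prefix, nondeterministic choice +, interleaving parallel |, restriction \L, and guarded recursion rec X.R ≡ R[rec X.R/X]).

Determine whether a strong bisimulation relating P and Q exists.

LTS(P): 4 reachable states
  u0 = rec X. b.(b.a.0 + (0\{b} + (0 + 0))) + (a.0)\{a}\{b} + a.X | -a-> u0, -b-> u1
  u1 = b.a.0 + (0\{b} + (0 + 0)) | -b-> u2
  u2 = a.0 | -a-> u3
  u3 = 0 | ·
LTS(Q): 5 reachable states
  v0 = rec X. b.(b.a.0 + (0\{b} + (0 + 0))) + a.(a.0)\{a}\{b} + a.X | -a-> v0, -a-> v1, -b-> v2
  v1 = (a.0)\{a}\{b} | ·
  v2 = b.a.0 + (0\{b} + (0 + 0)) | -b-> v3
  v3 = a.0 | -a-> v4
  v4 = 0 | ·
Bisimilarity quotient blocks:
  B0 = {u0}
  B1 = {u1, v2}
  B2 = {u2, v3}
  B3 = {u3, v1, v4}
  B4 = {v0}
u0 ∈ B0, v0 ∈ B4 → different blocks

NO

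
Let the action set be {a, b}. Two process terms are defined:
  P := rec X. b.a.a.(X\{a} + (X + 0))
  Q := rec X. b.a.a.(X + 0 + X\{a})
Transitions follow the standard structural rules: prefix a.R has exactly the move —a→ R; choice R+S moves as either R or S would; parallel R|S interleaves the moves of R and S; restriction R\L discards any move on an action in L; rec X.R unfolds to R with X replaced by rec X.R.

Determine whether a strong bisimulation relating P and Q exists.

P's transition system — 5 states:
  p0 = rec X. b.a.a.(X\{a} + (X + 0)) ⊢ -b-> p1
  p1 = a.a.((rec X. b.a.a.(X\{a} + (X + 0)))\{a} + ((rec X. b.a.a.(X\{a} + (X + 0))) + 0)) ⊢ -a-> p2
  p2 = a.((rec X. b.a.a.(X\{a} + (X + 0)))\{a} + ((rec X. b.a.a.(X\{a} + (X + 0))) + 0)) ⊢ -a-> p3
  p3 = (rec X. b.a.a.(X\{a} + (X + 0)))\{a} + ((rec X. b.a.a.(X\{a} + (X + 0))) + 0) ⊢ -b-> p1, -b-> p4
  p4 = (a.a.((rec X. b.a.a.(X\{a} + (X + 0)))\{a} + ((rec X. b.a.a.(X\{a} + (X + 0))) + 0)))\{a} ⊢ deadlocked
Q's transition system — 5 states:
  q0 = rec X. b.a.a.(X + 0 + X\{a}) ⊢ -b-> q1
  q1 = a.a.((rec X. b.a.a.(X + 0 + X\{a})) + 0 + (rec X. b.a.a.(X + 0 + X\{a}))\{a}) ⊢ -a-> q2
  q2 = a.((rec X. b.a.a.(X + 0 + X\{a})) + 0 + (rec X. b.a.a.(X + 0 + X\{a}))\{a}) ⊢ -a-> q3
  q3 = (rec X. b.a.a.(X + 0 + X\{a})) + 0 + (rec X. b.a.a.(X + 0 + X\{a}))\{a} ⊢ -b-> q1, -b-> q4
  q4 = (a.a.((rec X. b.a.a.(X + 0 + X\{a})) + 0 + (rec X. b.a.a.(X + 0 + X\{a}))\{a}))\{a} ⊢ deadlocked
Partition-refinement fixed point:
  B0 = {p0, q0}
  B1 = {p1, q1}
  B2 = {p2, q2}
  B3 = {p3, q3}
  B4 = {p4, q4}
p0 ∈ B0, q0 ∈ B0 → same block

P ~ Q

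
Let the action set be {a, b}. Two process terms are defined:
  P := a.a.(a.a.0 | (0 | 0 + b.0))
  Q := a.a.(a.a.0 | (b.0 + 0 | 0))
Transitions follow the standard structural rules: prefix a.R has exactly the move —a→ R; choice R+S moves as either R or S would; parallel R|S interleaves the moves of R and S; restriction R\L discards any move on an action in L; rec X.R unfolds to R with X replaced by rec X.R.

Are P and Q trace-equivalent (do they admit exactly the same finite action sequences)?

Reachable graph of P (8 states):
  m0 = a.a.(a.a.0 | (0 | 0 + b.0)) ⊢ --a--▸ m1
  m1 = a.(a.a.0 | (0 | 0 + b.0)) ⊢ --a--▸ m2
  m2 = a.a.0 | (0 | 0 + b.0) ⊢ --a--▸ m3, --b--▸ m4
  m3 = a.0 | (0 | 0 + b.0) ⊢ --a--▸ m5, --b--▸ m6
  m4 = a.a.0 | 0 ⊢ --a--▸ m6
  m5 = 0 | (0 | 0 + b.0) ⊢ --b--▸ m7
  m6 = a.0 | 0 ⊢ --a--▸ m7
  m7 = 0 | 0 ⊢ (no moves)
Reachable graph of Q (8 states):
  n0 = a.a.(a.a.0 | (b.0 + 0 | 0)) ⊢ --a--▸ n1
  n1 = a.(a.a.0 | (b.0 + 0 | 0)) ⊢ --a--▸ n2
  n2 = a.a.0 | (b.0 + 0 | 0) ⊢ --a--▸ n3, --b--▸ n4
  n3 = a.0 | (b.0 + 0 | 0) ⊢ --a--▸ n5, --b--▸ n6
  n4 = a.a.0 | 0 ⊢ --a--▸ n6
  n5 = 0 | (b.0 + 0 | 0) ⊢ --b--▸ n7
  n6 = a.0 | 0 ⊢ --a--▸ n7
  n7 = 0 | 0 ⊢ (no moves)
Bisimilarity quotient blocks:
  B0 = {m0, n0}
  B1 = {m1, n1}
  B2 = {m2, n2}
  B3 = {m3, n3}
  B4 = {m5, n5}
  B5 = {m7, n7}
  B6 = {m6, n6}
  B7 = {m4, n4}
m0 ∈ B0, n0 ∈ B0 → same block
Bisimilar ⇒ trace-equivalent.

trace-equivalent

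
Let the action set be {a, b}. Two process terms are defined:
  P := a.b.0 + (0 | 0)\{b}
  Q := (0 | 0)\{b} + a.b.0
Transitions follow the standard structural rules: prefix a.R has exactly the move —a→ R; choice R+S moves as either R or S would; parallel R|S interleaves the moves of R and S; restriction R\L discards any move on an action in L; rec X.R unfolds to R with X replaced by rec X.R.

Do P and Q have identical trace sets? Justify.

Reachable graph of P (3 states):
  m0 = a.b.0 + (0 | 0)\{b} | —a→ m1
  m1 = b.0 | —b→ m2
  m2 = 0 | ∅
Reachable graph of Q (3 states):
  n0 = (0 | 0)\{b} + a.b.0 | —a→ n1
  n1 = b.0 | —b→ n2
  n2 = 0 | ∅
Partition-refinement fixed point:
  B0 = {m0, n0}
  B1 = {m1, n1}
  B2 = {m2, n2}
m0 ∈ B0, n0 ∈ B0 → same block
Bisimilar ⇒ trace-equivalent.

YES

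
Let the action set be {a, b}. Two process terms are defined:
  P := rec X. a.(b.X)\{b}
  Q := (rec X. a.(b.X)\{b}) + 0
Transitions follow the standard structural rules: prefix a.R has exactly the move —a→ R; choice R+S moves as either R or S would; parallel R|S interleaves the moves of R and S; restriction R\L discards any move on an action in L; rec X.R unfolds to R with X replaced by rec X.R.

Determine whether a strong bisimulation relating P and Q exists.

P's transition system — 2 states:
  u0 = rec X. a.(b.X)\{b} | ··a··> u1
  u1 = (b.(rec X. a.(b.X)\{b}))\{b} | (no moves)
Q's transition system — 2 states:
  v0 = (rec X. a.(b.X)\{b}) + 0 | ··a··> v1
  v1 = (b.(rec X. a.(b.X)\{b}))\{b} | (no moves)
Bisimilarity quotient blocks:
  B0 = {u0, v0}
  B1 = {u1, v1}
u0 ∈ B0, v0 ∈ B0 → same block

bisimilar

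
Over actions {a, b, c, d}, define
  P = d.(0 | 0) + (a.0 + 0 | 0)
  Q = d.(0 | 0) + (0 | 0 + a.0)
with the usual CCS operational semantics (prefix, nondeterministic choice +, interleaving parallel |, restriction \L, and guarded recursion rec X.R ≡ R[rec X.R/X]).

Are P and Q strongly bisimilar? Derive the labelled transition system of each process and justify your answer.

P's transition system — 3 states:
  m0 = d.(0 | 0) + (a.0 + 0 | 0) | --a--▸ m1, --d--▸ m2
  m1 = 0 | stopped
  m2 = 0 | 0 | stopped
Q's transition system — 3 states:
  n0 = d.(0 | 0) + (0 | 0 + a.0) | --a--▸ n1, --d--▸ n2
  n1 = 0 | stopped
  n2 = 0 | 0 | stopped
Bisimilarity quotient blocks:
  B0 = {m0, n0}
  B1 = {m1, m2, n1, n2}
m0 ∈ B0, n0 ∈ B0 → same block

bisimilar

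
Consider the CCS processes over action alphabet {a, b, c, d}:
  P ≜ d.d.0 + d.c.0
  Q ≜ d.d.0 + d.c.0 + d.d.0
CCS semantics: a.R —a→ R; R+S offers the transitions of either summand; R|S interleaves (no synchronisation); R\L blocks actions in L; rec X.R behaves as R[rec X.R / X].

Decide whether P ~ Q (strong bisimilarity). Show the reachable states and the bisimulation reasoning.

LTS(P): 4 reachable states
  m0 = d.d.0 + d.c.0 ⊢ —d→ m1, —d→ m2
  m1 = c.0 ⊢ —c→ m3
  m2 = d.0 ⊢ —d→ m3
  m3 = 0 ⊢ ∅
LTS(Q): 4 reachable states
  n0 = d.d.0 + d.c.0 + d.d.0 ⊢ —d→ n1, —d→ n2
  n1 = c.0 ⊢ —c→ n3
  n2 = d.0 ⊢ —d→ n3
  n3 = 0 ⊢ ∅
Coarsest stable partition (strong bisimilarity classes):
  B0 = {m0, n0}
  B1 = {m1, n1}
  B2 = {m3, n3}
  B3 = {m2, n2}
m0 ∈ B0, n0 ∈ B0 → same block

P ~ Q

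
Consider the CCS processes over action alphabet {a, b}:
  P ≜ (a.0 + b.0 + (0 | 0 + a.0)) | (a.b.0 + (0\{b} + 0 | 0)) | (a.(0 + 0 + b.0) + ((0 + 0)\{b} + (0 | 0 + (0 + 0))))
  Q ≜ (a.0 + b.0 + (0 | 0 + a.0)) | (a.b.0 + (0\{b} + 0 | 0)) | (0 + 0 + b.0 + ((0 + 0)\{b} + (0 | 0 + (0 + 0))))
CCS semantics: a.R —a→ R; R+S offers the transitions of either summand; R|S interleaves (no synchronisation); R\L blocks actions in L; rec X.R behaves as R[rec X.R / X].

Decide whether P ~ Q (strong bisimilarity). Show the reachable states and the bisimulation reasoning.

NO

Reachable graph of P (18 states):
  p0 = (a.0 + b.0 + (0 | 0 + a.0)) | (a.b.0 + (0\{b} + 0 | 0)) | (a.(0 + 0 + b.0) + ((0 + 0)\{b} + (0 | 0 + (0 + 0)))) → --a--▸ p1, --a--▸ p2, --a--▸ p3, --b--▸ p3
  p1 = (a.0 + b.0 + (0 | 0 + a.0)) | (a.b.0 + (0\{b} + 0 | 0)) | (0 + 0 + b.0) → --a--▸ p4, --a--▸ p5, --b--▸ p5, --b--▸ p6
  p2 = (a.0 + b.0 + (0 | 0 + a.0)) | b.0 | (a.(0 + 0 + b.0) + ((0 + 0)\{b} + (0 | 0 + (0 + 0)))) → --a--▸ p4, --a--▸ p7, --b--▸ p7, --b--▸ p8
  p3 = 0 | (a.b.0 + (0\{b} + 0 | 0)) | (a.(0 + 0 + b.0) + ((0 + 0)\{b} + (0 | 0 + (0 + 0)))) → --a--▸ p5, --a--▸ p7
  p4 = (a.0 + b.0 + (0 | 0 + a.0)) | b.0 | (0 + 0 + b.0) → --a--▸ p9, --b--▸ p10, --b--▸ p11, --b--▸ p9
  p5 = 0 | (a.b.0 + (0\{b} + 0 | 0)) | (0 + 0 + b.0) → --a--▸ p9, --b--▸ p12
  p6 = (a.0 + b.0 + (0 | 0 + a.0)) | (a.b.0 + (0\{b} + 0 | 0)) | 0 → --a--▸ p11, --a--▸ p12, --b--▸ p12
  p7 = 0 | b.0 | (a.(0 + 0 + b.0) + ((0 + 0)\{b} + (0 | 0 + (0 + 0)))) → --a--▸ p9, --b--▸ p13
  p8 = (a.0 + b.0 + (0 | 0 + a.0)) | 0 | (a.(0 + 0 + b.0) + ((0 + 0)\{b} + (0 | 0 + (0 + 0)))) → --a--▸ p10, --a--▸ p13, --b--▸ p13
  p9 = 0 | b.0 | (0 + 0 + b.0) → --b--▸ p14, --b--▸ p15
  p10 = (a.0 + b.0 + (0 | 0 + a.0)) | 0 | (0 + 0 + b.0) → --a--▸ p14, --b--▸ p14, --b--▸ p16
  p11 = (a.0 + b.0 + (0 | 0 + a.0)) | b.0 | 0 → --a--▸ p15, --b--▸ p15, --b--▸ p16
  p12 = 0 | (a.b.0 + (0\{b} + 0 | 0)) | 0 → --a--▸ p15
  p13 = 0 | 0 | (a.(0 + 0 + b.0) + ((0 + 0)\{b} + (0 | 0 + (0 + 0)))) → --a--▸ p14
  p14 = 0 | 0 | (0 + 0 + b.0) → --b--▸ p17
  p15 = 0 | b.0 | 0 → --b--▸ p17
  p16 = (a.0 + b.0 + (0 | 0 + a.0)) | 0 | 0 → --a--▸ p17, --b--▸ p17
  p17 = 0 | 0 | 0 → deadlocked
Reachable graph of Q (12 states):
  q0 = (a.0 + b.0 + (0 | 0 + a.0)) | (a.b.0 + (0\{b} + 0 | 0)) | (0 + 0 + b.0 + ((0 + 0)\{b} + (0 | 0 + (0 + 0)))) → --a--▸ q1, --a--▸ q2, --b--▸ q2, --b--▸ q3
  q1 = (a.0 + b.0 + (0 | 0 + a.0)) | b.0 | (0 + 0 + b.0 + ((0 + 0)\{b} + (0 | 0 + (0 + 0)))) → --a--▸ q4, --b--▸ q4, --b--▸ q5, --b--▸ q6
  q2 = 0 | (a.b.0 + (0\{b} + 0 | 0)) | (0 + 0 + b.0 + ((0 + 0)\{b} + (0 | 0 + (0 + 0)))) → --a--▸ q4, --b--▸ q7
  q3 = (a.0 + b.0 + (0 | 0 + a.0)) | (a.b.0 + (0\{b} + 0 | 0)) | 0 → --a--▸ q6, --a--▸ q7, --b--▸ q7
  q4 = 0 | b.0 | (0 + 0 + b.0 + ((0 + 0)\{b} + (0 | 0 + (0 + 0)))) → --b--▸ q8, --b--▸ q9
  q5 = (a.0 + b.0 + (0 | 0 + a.0)) | 0 | (0 + 0 + b.0 + ((0 + 0)\{b} + (0 | 0 + (0 + 0)))) → --a--▸ q8, --b--▸ q10, --b--▸ q8
  q6 = (a.0 + b.0 + (0 | 0 + a.0)) | b.0 | 0 → --a--▸ q9, --b--▸ q10, --b--▸ q9
  q7 = 0 | (a.b.0 + (0\{b} + 0 | 0)) | 0 → --a--▸ q9
  q8 = 0 | 0 | (0 + 0 + b.0 + ((0 + 0)\{b} + (0 | 0 + (0 + 0)))) → --b--▸ q11
  q9 = 0 | b.0 | 0 → --b--▸ q11
  q10 = (a.0 + b.0 + (0 | 0 + a.0)) | 0 | 0 → --a--▸ q11, --b--▸ q11
  q11 = 0 | 0 | 0 → deadlocked
Coarsest stable partition (strong bisimilarity classes):
  B0 = {p0}
  B1 = {p1, p2, q0}
  B2 = {p5, p7, q2}
  B3 = {p9, q4}
  B4 = {p14, p15, q8, q9}
  B5 = {p17, q11}
  B6 = {p12, p13, q7}
  B7 = {p4, q1}
  B8 = {p10, p11, q5, q6}
  B9 = {p16, q10}
  B10 = {p6, p8, q3}
  B11 = {p3}
p0 ∈ B0, q0 ∈ B1 → different blocks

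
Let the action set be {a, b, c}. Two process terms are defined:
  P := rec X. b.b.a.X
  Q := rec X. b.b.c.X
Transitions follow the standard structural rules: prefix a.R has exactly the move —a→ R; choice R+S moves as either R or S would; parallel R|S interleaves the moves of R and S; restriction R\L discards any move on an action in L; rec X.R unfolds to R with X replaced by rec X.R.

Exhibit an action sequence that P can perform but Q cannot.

bba

P's transition system — 3 states:
  p0 = rec X. b.b.a.X :: -b-> p1
  p1 = b.a.(rec X. b.b.a.X) :: -b-> p2
  p2 = a.(rec X. b.b.a.X) :: -a-> p0
Q's transition system — 3 states:
  q0 = rec X. b.b.c.X :: -b-> q1
  q1 = b.c.(rec X. b.b.c.X) :: -b-> q2
  q2 = c.(rec X. b.b.c.X) :: -c-> q0
Run σ = ⟨bba⟩ on P: start {p0}
  step 1 (b): {p1}
  step 2 (b): {p2}
  step 3 (a): {p0}
  ✓ P
Run σ = ⟨bba⟩ on Q: start {q0}
  step 1 (b): {q1}
  step 2 (b): {q2}
  step 3 (a): no successor for Q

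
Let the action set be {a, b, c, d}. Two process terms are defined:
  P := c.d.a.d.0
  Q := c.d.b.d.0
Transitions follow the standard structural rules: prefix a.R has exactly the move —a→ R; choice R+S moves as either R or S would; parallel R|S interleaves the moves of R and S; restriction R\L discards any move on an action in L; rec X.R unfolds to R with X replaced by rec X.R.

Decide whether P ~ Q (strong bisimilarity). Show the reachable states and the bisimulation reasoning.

Reachable graph of P (5 states):
  s0 = c.d.a.d.0 → ··c··> s1
  s1 = d.a.d.0 → ··d··> s2
  s2 = a.d.0 → ··a··> s3
  s3 = d.0 → ··d··> s4
  s4 = 0 → deadlocked
Reachable graph of Q (5 states):
  t0 = c.d.b.d.0 → ··c··> t1
  t1 = d.b.d.0 → ··d··> t2
  t2 = b.d.0 → ··b··> t3
  t3 = d.0 → ··d··> t4
  t4 = 0 → deadlocked
Bisimilarity quotient blocks:
  B0 = {s0}
  B1 = {s1}
  B2 = {s2}
  B3 = {s3, t3}
  B4 = {s4, t4}
  B5 = {t0}
  B6 = {t1}
  B7 = {t2}
s0 ∈ B0, t0 ∈ B5 → different blocks

NO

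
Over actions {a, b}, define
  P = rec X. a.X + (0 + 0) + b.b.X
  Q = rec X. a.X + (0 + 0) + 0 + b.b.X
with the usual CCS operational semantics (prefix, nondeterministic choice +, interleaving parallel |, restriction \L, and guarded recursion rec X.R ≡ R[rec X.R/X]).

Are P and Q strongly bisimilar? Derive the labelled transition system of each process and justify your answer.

Reachable graph of P (2 states):
  u0 = rec X. a.X + (0 + 0) + b.b.X has moves -a-> u0, -b-> u1
  u1 = b.(rec X. a.X + (0 + 0) + b.b.X) has moves -b-> u0
Reachable graph of Q (2 states):
  v0 = rec X. a.X + (0 + 0) + 0 + b.b.X has moves -a-> v0, -b-> v1
  v1 = b.(rec X. a.X + (0 + 0) + 0 + b.b.X) has moves -b-> v0
Partition-refinement fixed point:
  B0 = {u0, v0}
  B1 = {u1, v1}
u0 ∈ B0, v0 ∈ B0 → same block

bisimilar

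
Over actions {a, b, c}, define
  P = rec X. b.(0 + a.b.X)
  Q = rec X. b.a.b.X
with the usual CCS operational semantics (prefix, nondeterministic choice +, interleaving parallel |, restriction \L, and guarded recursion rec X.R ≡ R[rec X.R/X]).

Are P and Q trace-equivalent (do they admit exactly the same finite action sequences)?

Reachable graph of P (3 states):
  u0 = rec X. b.(0 + a.b.X) ⊢ —b→ u1
  u1 = 0 + a.b.(rec X. b.(0 + a.b.X)) ⊢ —a→ u2
  u2 = b.(rec X. b.(0 + a.b.X)) ⊢ —b→ u0
Reachable graph of Q (3 states):
  v0 = rec X. b.a.b.X ⊢ —b→ v1
  v1 = a.b.(rec X. b.a.b.X) ⊢ —a→ v2
  v2 = b.(rec X. b.a.b.X) ⊢ —b→ v0
Coarsest stable partition (strong bisimilarity classes):
  B0 = {u0, v0}
  B1 = {u1, v1}
  B2 = {u2, v2}
u0 ∈ B0, v0 ∈ B0 → same block
Bisimilar ⇒ trace-equivalent.

traces(P) = traces(Q)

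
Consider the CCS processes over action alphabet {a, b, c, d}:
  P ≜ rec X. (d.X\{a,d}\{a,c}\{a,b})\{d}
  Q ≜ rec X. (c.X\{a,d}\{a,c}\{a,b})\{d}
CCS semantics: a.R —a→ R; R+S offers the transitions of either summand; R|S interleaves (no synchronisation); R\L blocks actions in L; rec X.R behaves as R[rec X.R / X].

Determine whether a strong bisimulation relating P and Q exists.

not bisimilar

P's transition system — 1 states:
  p0 = rec X. (d.X\{a,d}\{a,c}\{a,b})\{d} :: stopped
Q's transition system — 2 states:
  q0 = rec X. (c.X\{a,d}\{a,c}\{a,b})\{d} :: —c→ q1
  q1 = (rec X. (c.X\{a,d}\{a,c}\{a,b})\{d})\{a,d}\{a,c}\{a,b}\{d} :: stopped
Coarsest stable partition (strong bisimilarity classes):
  B0 = {p0, q1}
  B1 = {q0}
p0 ∈ B0, q0 ∈ B1 → different blocks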